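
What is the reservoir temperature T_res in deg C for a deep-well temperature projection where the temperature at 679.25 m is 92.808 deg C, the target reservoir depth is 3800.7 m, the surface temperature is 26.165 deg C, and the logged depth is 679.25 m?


Step 1: grad = (T_d1 - T_surf)/d1 * 1000 = (92.808 - 26.165)/679.25 * 1000 = 98.11262 deg C/km
Step 2: T_res = T_surf + grad*d2/1000 = 26.165 + 98.11262*3800.7/1000 = 399.06 deg C
T_res = 399.06 deg C


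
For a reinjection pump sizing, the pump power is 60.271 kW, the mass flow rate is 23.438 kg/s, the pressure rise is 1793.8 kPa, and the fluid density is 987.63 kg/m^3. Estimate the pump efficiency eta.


eta = mdot * dP / (rho * P_pump)
eta = 23.438 * 1793.8 / (987.63 * 60.271)
eta = 0.70630


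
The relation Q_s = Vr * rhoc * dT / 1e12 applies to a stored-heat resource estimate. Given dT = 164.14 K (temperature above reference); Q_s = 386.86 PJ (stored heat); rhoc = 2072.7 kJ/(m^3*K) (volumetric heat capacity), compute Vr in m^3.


Vr = Q_s * 1e12 / (rhoc * dT)
Vr = 386.86 * 1e12 / (2072.7 * 164.14)
Vr = 1.1371e+09 m^3


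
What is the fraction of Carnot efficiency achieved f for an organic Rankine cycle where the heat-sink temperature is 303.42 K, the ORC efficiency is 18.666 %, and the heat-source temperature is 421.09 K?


f = (eta_orc/100) / (1 - Tc/Th)
f = (18.666/100) / (1 - 303.42/421.09)
f = 0.66798


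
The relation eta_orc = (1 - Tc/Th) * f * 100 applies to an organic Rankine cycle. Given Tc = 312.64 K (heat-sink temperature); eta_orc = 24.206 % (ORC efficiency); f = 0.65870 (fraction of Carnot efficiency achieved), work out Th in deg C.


Th = Tc / (1 - (eta_orc/100)/f)
Th = 312.64 / (1 - (24.206/100)/0.65870)
Th = 494.2780 K
Convert to deg C: 494.2780 - 273.15 = 221.13 deg C
Th = 221.13 deg C


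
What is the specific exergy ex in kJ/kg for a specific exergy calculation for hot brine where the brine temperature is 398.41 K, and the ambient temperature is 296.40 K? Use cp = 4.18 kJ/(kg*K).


ex = cp * ((T_b - T_0) - T_0 * ln(T_b/T_0))
ex = 4.18 * ((398.41 - 296.40) - 296.40 * ln(398.41/296.40))
ex = 59.955 kJ/kg


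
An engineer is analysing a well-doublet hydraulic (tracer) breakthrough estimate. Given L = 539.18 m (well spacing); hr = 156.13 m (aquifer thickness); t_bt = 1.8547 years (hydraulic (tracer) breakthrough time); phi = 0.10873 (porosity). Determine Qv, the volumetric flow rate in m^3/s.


Qv = pi*hr*phi*L^2 / (3*t_bt*365.25*86400)
Qv = pi*156.13*0.10873*539.18^2 / (3*1.8547*365.25*86400)
Qv = 0.088299 m^3/s


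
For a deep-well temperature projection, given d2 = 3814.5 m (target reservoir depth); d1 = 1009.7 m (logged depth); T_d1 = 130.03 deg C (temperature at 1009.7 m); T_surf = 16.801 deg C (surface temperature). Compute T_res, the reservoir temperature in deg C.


Step 1: grad = (T_d1 - T_surf)/d1 * 1000 = (130.03 - 16.801)/1009.7 * 1000 = 112.1412 deg C/km
Step 2: T_res = T_surf + grad*d2/1000 = 16.801 + 112.1412*3814.5/1000 = 444.56 deg C
T_res = 444.56 deg C


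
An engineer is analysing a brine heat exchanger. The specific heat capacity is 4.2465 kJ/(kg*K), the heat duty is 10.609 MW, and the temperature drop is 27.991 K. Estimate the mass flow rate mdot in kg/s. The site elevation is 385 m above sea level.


mdot = Q * 1000 / (cp * dT)
mdot = 10.609 * 1000 / (4.2465 * 27.991)
mdot = 89.253 kg/s


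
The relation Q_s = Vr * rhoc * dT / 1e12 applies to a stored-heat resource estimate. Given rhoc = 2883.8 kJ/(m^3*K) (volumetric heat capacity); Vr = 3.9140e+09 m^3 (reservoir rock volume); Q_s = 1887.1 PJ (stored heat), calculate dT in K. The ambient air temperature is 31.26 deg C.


dT = Q_s * 1e12 / (Vr * rhoc)
dT = 1887.1 * 1e12 / (3.9140e+09 * 2883.8)
dT = 167.19 K


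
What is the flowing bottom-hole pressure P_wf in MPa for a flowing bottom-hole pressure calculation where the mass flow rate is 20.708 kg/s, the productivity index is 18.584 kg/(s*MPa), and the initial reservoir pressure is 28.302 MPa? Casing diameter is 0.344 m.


P_wf = P_i - mdot / PI
P_wf = 28.302 - 20.708 / 18.584
P_wf = 27.188 MPa


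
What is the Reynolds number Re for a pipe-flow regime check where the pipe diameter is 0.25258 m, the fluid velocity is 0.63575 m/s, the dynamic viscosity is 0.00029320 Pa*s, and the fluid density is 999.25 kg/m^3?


Re = rho * vel * D / mu
Re = 999.25 * 0.63575 * 0.25258 / 0.00029320
Re = 5.4726e+05


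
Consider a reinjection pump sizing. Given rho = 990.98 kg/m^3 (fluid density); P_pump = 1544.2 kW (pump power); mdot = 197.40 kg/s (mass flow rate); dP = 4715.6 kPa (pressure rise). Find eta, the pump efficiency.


eta = mdot * dP / (rho * P_pump)
eta = 197.40 * 4715.6 / (990.98 * 1544.2)
eta = 0.60830


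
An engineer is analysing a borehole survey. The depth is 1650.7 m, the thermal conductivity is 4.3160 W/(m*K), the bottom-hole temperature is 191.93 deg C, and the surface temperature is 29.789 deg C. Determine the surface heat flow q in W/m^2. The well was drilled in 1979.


Step 1: grad = (T_d - T_surf)/d * 1000 = (191.93 - 29.789)/1650.7 * 1000 = 98.22560 deg C/km
Step 2: q = k * grad / 1000 = 4.316 * 98.22560 / 1000 = 0.42394 W/m^2
q = 0.42394 W/m^2


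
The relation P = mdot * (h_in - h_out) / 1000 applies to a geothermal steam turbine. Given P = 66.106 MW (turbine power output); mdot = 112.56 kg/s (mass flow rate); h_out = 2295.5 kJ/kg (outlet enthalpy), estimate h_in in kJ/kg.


h_in = h_out + P * 1000 / mdot
h_in = 2295.5 + 66.106 * 1000 / 112.56
h_in = 2882.8 kJ/kg


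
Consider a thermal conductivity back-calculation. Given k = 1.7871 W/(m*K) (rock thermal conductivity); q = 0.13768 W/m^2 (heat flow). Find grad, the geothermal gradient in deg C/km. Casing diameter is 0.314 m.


grad = q / k * 1000
grad = 0.13768 / 1.7871 * 1000
grad = 77.041 deg C/km


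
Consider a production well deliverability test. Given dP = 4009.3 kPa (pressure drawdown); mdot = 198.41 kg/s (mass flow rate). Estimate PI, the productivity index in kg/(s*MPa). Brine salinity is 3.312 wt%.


PI = mdot * 1000 / dP
PI = 198.41 * 1000 / 4009.3
PI = 49.487 kg/(s*MPa)


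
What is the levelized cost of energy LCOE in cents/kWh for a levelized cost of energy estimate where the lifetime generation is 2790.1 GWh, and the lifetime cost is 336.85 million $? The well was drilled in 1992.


LCOE = C_tot / E_tot * 100
LCOE = 336.85 / 2790.1 * 100
LCOE = 12.073 cents/kWh


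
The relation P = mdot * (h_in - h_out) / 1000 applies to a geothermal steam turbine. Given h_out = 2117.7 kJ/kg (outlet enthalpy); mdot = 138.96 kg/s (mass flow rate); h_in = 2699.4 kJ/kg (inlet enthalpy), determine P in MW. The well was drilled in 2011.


P = mdot * (h_in - h_out) / 1000
P = 138.96 * (2699.4 - 2117.7) / 1000
P = 80.833 MW


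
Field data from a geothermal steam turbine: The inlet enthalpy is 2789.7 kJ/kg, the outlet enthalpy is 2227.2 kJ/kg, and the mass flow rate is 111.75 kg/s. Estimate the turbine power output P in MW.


P = mdot * (h_in - h_out) / 1000
P = 111.75 * (2789.7 - 2227.2) / 1000
P = 62.859 MW


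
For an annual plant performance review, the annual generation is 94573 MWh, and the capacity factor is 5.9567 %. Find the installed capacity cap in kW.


cap = E_a / (CF/100 * 8760)
cap = 94573 / (5.9567/100 * 8760)
cap = 181.2414 MW
Convert: 181.2414 MW * 1000.0 = 1.8124e+05 kW
cap = 1.8124e+05 kW


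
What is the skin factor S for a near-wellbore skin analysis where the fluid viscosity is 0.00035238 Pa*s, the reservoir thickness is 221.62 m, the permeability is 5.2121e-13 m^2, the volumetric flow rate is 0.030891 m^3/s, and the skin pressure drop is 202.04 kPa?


S = dP_s * 1000 * 2*pi*k*hr / (q*mu)
S = 202.04 * 1000 * 2*pi*5.2121e-13*221.62 / (0.030891*0.00035238)
S = 13.471


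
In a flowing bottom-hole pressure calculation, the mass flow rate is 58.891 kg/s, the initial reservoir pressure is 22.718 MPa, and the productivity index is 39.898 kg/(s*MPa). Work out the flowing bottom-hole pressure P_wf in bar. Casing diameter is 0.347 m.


P_wf = P_i - mdot / PI
P_wf = 22.718 - 58.891 / 39.898
P_wf = 21.24196 MPa
Convert: 21.24196 MPa * 10.0 = 212.42 bar
P_wf = 212.42 bar


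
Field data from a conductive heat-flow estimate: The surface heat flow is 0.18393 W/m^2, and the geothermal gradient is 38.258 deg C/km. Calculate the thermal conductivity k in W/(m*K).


k = q * 1000 / grad
k = 0.18393 * 1000 / 38.258
k = 4.8076 W/(m*K)


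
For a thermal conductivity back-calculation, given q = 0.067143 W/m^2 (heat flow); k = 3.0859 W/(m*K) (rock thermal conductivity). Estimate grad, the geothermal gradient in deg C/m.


grad = q / k * 1000
grad = 0.067143 / 3.0859 * 1000
grad = 21.75800 deg C/km
Convert: 21.75800 deg C/km * 0.001 = 0.021758 deg C/m
grad = 0.021758 deg C/m


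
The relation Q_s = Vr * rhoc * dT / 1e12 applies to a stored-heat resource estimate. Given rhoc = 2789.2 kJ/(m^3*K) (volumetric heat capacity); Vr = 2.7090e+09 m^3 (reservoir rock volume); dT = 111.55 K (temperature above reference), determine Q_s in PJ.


Q_s = Vr * rhoc * dT / 1e12
Q_s = 2.7090e+09 * 2789.2 * 111.55 / 1e12
Q_s = 842.87 PJ


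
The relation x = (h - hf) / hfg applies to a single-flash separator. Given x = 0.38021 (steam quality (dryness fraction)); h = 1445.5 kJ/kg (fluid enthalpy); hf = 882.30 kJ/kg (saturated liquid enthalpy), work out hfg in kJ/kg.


hfg = (h - hf) / x
hfg = (1445.5 - 882.30) / 0.38021
hfg = 1481.3 kJ/kg


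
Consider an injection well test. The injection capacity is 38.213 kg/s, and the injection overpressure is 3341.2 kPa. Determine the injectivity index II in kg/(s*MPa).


II = mdot * 1000 / dP
II = 38.213 * 1000 / 3341.2
II = 11.437 kg/(s*MPa)


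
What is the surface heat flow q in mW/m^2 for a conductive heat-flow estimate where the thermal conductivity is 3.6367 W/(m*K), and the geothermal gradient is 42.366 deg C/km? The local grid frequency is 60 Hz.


q = k * grad / 1000
q = 3.6367 * 42.366 / 1000
q = 0.1540724 W/m^2
Convert: 0.1540724 W/m^2 * 1000.0 = 154.07 mW/m^2
q = 154.07 mW/m^2


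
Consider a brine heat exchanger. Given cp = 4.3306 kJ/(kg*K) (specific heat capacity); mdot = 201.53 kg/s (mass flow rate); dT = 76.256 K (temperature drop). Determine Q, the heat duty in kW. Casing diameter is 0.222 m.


Q = mdot * cp * dT / 1000
Q = 201.53 * 4.3306 * 76.256 / 1000
Q = 66.55211 MW
Convert: 66.55211 MW * 1000.0 = 66552 kW
Q = 66552 kW


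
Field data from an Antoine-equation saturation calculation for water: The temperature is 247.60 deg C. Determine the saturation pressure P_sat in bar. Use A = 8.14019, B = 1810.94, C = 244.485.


P_sat = 10^(A - B/(C + T)) / 760 * 0.101325
P_sat = 10^(8.14019 - 1810.94/(244.485 + 247.60)) / 760 * 0.101325
P_sat = 3.845532 MPa
Convert: 3.845532 MPa * 10.0 = 38.455 bar
P_sat = 38.455 bar


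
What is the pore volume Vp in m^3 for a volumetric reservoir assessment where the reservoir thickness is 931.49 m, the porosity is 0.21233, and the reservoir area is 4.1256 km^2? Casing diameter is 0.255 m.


Vp = A * 1e6 * hr * phi
Vp = 4.1256 * 1e6 * 931.49 * 0.21233
Vp = 8.1597e+08 m^3


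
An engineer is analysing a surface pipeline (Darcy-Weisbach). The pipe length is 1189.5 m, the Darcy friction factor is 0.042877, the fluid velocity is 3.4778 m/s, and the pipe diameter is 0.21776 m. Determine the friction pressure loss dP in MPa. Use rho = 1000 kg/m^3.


dP = f * (L/D) * (rho*vel^2/2) / 1000
dP = 0.042877 * (1189.5/0.21776) * (1000*3.4778^2/2) / 1000
dP = 1416.413 kPa
Convert: 1416.413 kPa * 0.001 = 1.4164 MPa
dP = 1.4164 MPa


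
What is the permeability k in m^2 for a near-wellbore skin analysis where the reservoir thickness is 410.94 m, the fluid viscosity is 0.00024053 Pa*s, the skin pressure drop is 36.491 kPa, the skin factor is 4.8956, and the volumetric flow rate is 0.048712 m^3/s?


k = S*q*mu / (2*pi*dP_s*1000*hr)
k = 4.8956*0.048712*0.00024053 / (2*pi*36.491*1000*410.94)
k = 6.0879e-13 m^2


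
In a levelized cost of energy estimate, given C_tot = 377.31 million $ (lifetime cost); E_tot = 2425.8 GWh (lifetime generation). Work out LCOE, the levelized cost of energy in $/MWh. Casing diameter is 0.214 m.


LCOE = C_tot / E_tot * 100
LCOE = 377.31 / 2425.8 * 100
LCOE = 15.55404 cents/kWh
Convert: 15.55404 cents/kWh * 10.0 = 155.54 $/MWh
LCOE = 155.54 $/MWh


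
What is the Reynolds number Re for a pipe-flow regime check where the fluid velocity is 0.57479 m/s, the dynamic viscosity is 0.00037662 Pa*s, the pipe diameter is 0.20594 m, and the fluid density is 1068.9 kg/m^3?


Re = rho * vel * D / mu
Re = 1068.9 * 0.57479 * 0.20594 / 0.00037662
Re = 3.3596e+05


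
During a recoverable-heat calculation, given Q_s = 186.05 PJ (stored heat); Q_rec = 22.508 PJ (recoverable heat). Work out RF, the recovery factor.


RF = Q_rec / Q_s
RF = 22.508 / 186.05
RF = 0.12098


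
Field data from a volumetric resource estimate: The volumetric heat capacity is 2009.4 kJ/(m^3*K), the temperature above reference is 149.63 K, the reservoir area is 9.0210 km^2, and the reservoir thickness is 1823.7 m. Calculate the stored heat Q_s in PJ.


Step 1: Vr = A*1e6*hr = 9.021*1e6*1823.7 = 1.645160e+10 m^3
Step 2: Q_s = Vr*rhoc*dT/1e12 = 1.645160e+10*2009.4*149.63/1e12 = 4946.4 PJ
Q_s = 4946.4 PJ


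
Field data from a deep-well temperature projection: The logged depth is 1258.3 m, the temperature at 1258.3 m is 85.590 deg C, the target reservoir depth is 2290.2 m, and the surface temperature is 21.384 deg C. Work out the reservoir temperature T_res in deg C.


Step 1: grad = (T_d1 - T_surf)/d1 * 1000 = (85.59 - 21.384)/1258.3 * 1000 = 51.02599 deg C/km
Step 2: T_res = T_surf + grad*d2/1000 = 21.384 + 51.02599*2290.2/1000 = 138.24 deg C
T_res = 138.24 deg C


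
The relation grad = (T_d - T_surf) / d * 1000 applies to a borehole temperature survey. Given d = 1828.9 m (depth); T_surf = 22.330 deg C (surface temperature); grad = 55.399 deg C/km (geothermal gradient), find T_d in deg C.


T_d = T_surf + grad * d / 1000
T_d = 22.330 + 55.399 * 1828.9 / 1000
T_d = 123.65 deg C


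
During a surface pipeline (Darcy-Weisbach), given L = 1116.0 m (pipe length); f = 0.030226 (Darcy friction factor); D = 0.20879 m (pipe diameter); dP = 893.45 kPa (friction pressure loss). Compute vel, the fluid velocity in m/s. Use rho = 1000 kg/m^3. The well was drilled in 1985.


vel = sqrt(dP*1000*2*D / (f*L*rho))
vel = sqrt(893.45*1000*2*0.20879 / (0.030226*1116.0*1000))
vel = 3.3257 m/s


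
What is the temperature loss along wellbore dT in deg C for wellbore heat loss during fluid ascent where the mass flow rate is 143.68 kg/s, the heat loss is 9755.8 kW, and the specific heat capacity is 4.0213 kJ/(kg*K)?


dT = Q_loss / (mdot * cp)
dT = 9755.8 / (143.68 * 4.0213)
dT = 16.88496 K
Convert (temperature difference, 1 K = 1 deg C): 16.88496 K = 16.88496 deg C
dT = 16.885 deg C


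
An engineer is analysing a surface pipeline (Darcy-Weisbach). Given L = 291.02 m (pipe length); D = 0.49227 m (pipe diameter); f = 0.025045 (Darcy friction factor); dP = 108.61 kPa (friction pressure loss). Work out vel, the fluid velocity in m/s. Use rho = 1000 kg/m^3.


vel = sqrt(dP*1000*2*D / (f*L*rho))
vel = sqrt(108.61*1000*2*0.49227 / (0.025045*291.02*1000))
vel = 3.8303 m/s


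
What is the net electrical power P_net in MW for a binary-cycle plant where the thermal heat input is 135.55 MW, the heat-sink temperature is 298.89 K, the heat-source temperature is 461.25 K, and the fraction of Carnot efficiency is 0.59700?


Step 1: eta = (1 - Tc/Th)*f = (1 - 298.89/461.25)*0.597 = 0.2101440
Step 2: P_net = eta * Q_in = 0.2101440 * 135.55 = 28.485 MW
P_net = 28.485 MW


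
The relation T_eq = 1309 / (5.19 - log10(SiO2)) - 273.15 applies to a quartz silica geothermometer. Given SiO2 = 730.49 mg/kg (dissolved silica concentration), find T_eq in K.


T_eq = 1309 / (5.19 - log10(SiO2)) - 273.15
T_eq = 1309 / (5.19 - log10(730.49)) - 273.15
T_eq = 289.5254 deg C
Convert to K: 289.5254 + 273.15 = 562.68 K
T_eq = 562.68 K


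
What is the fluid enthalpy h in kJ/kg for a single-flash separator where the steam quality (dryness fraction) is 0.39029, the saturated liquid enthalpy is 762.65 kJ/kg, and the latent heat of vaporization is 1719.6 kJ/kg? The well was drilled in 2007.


h = hf + x * hfg
h = 762.65 + 0.39029 * 1719.6
h = 1433.8 kJ/kg


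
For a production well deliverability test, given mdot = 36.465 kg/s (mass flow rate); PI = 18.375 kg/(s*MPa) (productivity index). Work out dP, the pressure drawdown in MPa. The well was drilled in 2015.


dP = mdot * 1000 / PI
dP = 36.465 * 1000 / 18.375
dP = 1984.490 kPa
Convert: 1984.490 kPa * 0.001 = 1.9845 MPa
dP = 1.9845 MPa


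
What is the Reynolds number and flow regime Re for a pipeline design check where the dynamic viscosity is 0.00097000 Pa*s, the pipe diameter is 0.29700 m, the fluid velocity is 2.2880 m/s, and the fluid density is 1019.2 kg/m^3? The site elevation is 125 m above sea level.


Step 1: Re = rho*vel*D/mu = 1019.2*2.288*0.297/0.00097 = 7.1400e+05
Step 2: Re = 7.1400e+05 > 4000, so flow is turbulent.
Re = 7.1400e+05 (turbulent)


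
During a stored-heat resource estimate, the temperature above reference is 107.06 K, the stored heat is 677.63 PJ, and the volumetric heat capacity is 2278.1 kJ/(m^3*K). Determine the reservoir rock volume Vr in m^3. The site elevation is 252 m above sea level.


Vr = Q_s * 1e12 / (rhoc * dT)
Vr = 677.63 * 1e12 / (2278.1 * 107.06)
Vr = 2.7784e+09 m^3


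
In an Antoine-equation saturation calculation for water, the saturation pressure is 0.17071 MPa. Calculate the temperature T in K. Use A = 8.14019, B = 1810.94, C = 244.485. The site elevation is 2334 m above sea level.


T = B / (A - log10(P_sat * 760 / 0.101325)) - C
T = 1810.94 / (8.14019 - log10(0.17071 * 760 / 0.101325)) - 244.485
T = 115.3401 deg C
Convert to K: 115.3401 + 273.15 = 388.49 K
T = 388.49 K


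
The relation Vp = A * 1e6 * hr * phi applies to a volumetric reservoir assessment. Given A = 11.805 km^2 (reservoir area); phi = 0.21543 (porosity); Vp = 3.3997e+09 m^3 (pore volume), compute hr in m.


hr = Vp / (A * 1e6 * phi)
hr = 3.3997e+09 / (11.805 * 1e6 * 0.21543)
hr = 1336.8 m


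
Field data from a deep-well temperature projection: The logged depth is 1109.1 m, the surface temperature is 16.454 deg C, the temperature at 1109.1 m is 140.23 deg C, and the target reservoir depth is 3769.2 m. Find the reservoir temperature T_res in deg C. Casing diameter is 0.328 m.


Step 1: grad = (T_d1 - T_surf)/d1 * 1000 = (140.23 - 16.454)/1109.1 * 1000 = 111.6004 deg C/km
Step 2: T_res = T_surf + grad*d2/1000 = 16.454 + 111.6004*3769.2/1000 = 437.10 deg C
T_res = 437.10 deg C


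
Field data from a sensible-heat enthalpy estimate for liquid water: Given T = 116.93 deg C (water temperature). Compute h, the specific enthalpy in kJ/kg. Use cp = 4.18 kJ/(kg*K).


h = cp * T
h = 4.18 * 116.93
h = 488.77 kJ/kg


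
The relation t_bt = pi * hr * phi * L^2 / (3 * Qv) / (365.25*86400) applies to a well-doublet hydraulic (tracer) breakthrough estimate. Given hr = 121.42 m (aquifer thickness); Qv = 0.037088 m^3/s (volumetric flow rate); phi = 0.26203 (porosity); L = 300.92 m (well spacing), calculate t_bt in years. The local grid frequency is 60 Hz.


t_bt = pi * hr * phi * L^2 / (3 * Qv) / (365.25*86400)
t_bt = pi * 121.42 * 0.26203 * 300.92^2 / (3 * 0.037088) / (365.25*86400)
t_bt = 2.5777 years


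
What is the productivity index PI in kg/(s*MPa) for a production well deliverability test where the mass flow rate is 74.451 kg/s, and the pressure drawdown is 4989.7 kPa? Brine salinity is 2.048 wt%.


PI = mdot * 1000 / dP
PI = 74.451 * 1000 / 4989.7
PI = 14.921 kg/(s*MPa)


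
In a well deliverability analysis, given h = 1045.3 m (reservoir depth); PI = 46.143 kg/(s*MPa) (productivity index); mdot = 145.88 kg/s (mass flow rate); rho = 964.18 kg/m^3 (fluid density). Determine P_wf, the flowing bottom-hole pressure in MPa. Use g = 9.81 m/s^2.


Step 1: P_i = rho*g*h/1e6 = 964.18*9.81*1045.3/1e6 = 9.887081 MPa
Step 2: P_wf = P_i - mdot/PI = 9.887081 - 145.88/46.143 = 6.7256 MPa
P_wf = 6.7256 MPa


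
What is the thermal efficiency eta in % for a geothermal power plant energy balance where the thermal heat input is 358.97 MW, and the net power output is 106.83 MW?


eta = W_net / Q_in * 100
eta = 106.83 / 358.97 * 100
eta = 29.760 %


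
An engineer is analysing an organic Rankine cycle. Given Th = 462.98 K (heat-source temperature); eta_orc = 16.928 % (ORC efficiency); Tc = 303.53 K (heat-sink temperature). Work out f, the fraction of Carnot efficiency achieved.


f = (eta_orc/100) / (1 - Tc/Th)
f = (16.928/100) / (1 - 303.53/462.98)
f = 0.49152


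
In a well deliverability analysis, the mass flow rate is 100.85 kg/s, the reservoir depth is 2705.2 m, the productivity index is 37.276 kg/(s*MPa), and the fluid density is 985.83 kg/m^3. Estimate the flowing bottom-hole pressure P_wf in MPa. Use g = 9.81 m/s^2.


Step 1: P_i = rho*g*h/1e6 = 985.83*9.81*2705.2/1e6 = 26.16197 MPa
Step 2: P_wf = P_i - mdot/PI = 26.16197 - 100.85/37.276 = 23.456 MPa
P_wf = 23.456 MPa


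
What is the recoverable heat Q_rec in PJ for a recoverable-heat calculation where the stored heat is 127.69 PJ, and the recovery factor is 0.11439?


Q_rec = Q_s * RF
Q_rec = 127.69 * 0.11439
Q_rec = 14.606 PJ


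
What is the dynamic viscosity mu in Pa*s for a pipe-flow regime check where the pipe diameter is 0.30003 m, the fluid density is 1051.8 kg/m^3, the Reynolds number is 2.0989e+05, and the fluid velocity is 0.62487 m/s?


mu = rho * vel * D / Re
mu = 1051.8 * 0.62487 * 0.30003 / 2.0989e+05
mu = 0.00093950 Pa*s


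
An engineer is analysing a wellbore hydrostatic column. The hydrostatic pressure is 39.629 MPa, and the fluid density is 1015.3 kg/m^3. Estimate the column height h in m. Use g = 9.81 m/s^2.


h = P * 1e6 / (g * rho)
h = 39.629 * 1e6 / (9.81 * 1015.3)
h = 3978.8 m


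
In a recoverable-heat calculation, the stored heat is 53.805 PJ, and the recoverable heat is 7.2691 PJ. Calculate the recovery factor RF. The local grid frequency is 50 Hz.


RF = Q_rec / Q_s
RF = 7.2691 / 53.805
RF = 0.13510


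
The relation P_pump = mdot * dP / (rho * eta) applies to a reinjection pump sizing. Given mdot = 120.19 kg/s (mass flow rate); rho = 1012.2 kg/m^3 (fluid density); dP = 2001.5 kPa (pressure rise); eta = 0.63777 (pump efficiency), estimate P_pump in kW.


P_pump = mdot * dP / (rho * eta)
P_pump = 120.19 * 2001.5 / (1012.2 * 0.63777)
P_pump = 372.64 kW


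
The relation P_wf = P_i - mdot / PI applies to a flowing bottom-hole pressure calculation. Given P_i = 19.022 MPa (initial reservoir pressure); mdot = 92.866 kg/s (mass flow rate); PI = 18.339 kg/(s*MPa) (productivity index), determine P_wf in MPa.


P_wf = P_i - mdot / PI
P_wf = 19.022 - 92.866 / 18.339
P_wf = 13.958 MPa


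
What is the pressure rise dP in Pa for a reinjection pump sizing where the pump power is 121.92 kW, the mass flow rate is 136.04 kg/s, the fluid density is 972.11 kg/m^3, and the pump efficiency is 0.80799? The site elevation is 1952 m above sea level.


dP = P_pump * rho * eta / mdot
dP = 121.92 * 972.11 * 0.80799 / 136.04
dP = 703.9304 kPa
Convert: 703.9304 kPa * 1000.0 = 7.0393e+05 Pa
dP = 7.0393e+05 Pa


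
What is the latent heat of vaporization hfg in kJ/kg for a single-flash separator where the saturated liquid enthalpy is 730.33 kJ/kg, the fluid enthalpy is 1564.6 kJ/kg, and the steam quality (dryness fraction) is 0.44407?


hfg = (h - hf) / x
hfg = (1564.6 - 730.33) / 0.44407
hfg = 1878.7 kJ/kg


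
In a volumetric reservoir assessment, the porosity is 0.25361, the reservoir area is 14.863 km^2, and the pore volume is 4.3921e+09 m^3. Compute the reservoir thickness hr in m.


hr = Vp / (A * 1e6 * phi)
hr = 4.3921e+09 / (14.863 * 1e6 * 0.25361)
hr = 1165.2 m


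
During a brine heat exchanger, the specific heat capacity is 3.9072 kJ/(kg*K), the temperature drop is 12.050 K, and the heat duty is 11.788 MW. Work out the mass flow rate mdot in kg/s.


mdot = Q * 1000 / (cp * dT)
mdot = 11.788 * 1000 / (3.9072 * 12.050)
mdot = 250.37 kg/s


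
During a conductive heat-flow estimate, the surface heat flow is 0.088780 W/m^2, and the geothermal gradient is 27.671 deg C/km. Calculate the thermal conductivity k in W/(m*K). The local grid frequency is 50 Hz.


k = q * 1000 / grad
k = 0.088780 * 1000 / 27.671
k = 3.2084 W/(m*K)


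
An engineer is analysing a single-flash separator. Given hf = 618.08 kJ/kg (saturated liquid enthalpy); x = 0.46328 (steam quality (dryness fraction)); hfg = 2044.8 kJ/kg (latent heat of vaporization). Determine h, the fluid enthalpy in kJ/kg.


h = hf + x * hfg
h = 618.08 + 0.46328 * 2044.8
h = 1565.4 kJ/kg


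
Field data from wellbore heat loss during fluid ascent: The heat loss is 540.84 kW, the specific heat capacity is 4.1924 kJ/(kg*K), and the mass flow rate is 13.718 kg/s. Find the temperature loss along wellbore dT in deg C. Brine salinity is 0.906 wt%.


dT = Q_loss / (mdot * cp)
dT = 540.84 / (13.718 * 4.1924)
dT = 9.404058 K
Convert (temperature difference, 1 K = 1 deg C): 9.404058 K = 9.404058 deg C
dT = 9.4041 deg C


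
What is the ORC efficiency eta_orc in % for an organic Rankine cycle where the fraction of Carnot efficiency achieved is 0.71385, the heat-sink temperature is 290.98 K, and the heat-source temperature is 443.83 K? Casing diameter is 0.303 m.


eta_orc = (1 - Tc/Th) * f * 100
eta_orc = (1 - 290.98/443.83) * 0.71385 * 100
eta_orc = 24.584 %


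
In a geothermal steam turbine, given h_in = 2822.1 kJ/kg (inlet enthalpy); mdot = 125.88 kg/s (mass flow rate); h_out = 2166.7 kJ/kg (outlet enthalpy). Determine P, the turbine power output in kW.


P = mdot * (h_in - h_out) / 1000
P = 125.88 * (2822.1 - 2166.7) / 1000
P = 82.50175 MW
Convert: 82.50175 MW * 1000.0 = 82502 kW
P = 82502 kW


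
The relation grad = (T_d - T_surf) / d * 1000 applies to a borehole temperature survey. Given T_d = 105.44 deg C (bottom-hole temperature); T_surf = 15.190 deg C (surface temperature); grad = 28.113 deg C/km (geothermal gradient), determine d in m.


d = (T_d - T_surf) / grad * 1000
d = (105.44 - 15.190) / 28.113 * 1000
d = 3210.3 m


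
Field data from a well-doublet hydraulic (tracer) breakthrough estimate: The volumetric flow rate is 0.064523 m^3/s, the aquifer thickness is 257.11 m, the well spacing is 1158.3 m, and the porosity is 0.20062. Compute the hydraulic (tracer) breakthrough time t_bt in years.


t_bt = pi * hr * phi * L^2 / (3 * Qv) / (365.25*86400)
t_bt = pi * 257.11 * 0.20062 * 1158.3^2 / (3 * 0.064523) / (365.25*86400)
t_bt = 35.591 years


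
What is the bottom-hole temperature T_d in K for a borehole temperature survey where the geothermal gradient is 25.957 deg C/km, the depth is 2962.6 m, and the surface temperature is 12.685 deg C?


T_d = T_surf + grad * d / 1000
T_d = 12.685 + 25.957 * 2962.6 / 1000
T_d = 89.58521 deg C
Convert to K: 89.58521 + 273.15 = 362.74 K
T_d = 362.74 K


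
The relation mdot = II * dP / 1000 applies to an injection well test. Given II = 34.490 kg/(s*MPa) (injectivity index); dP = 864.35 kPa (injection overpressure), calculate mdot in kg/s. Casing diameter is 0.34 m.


mdot = II * dP / 1000
mdot = 34.490 * 864.35 / 1000
mdot = 29.811 kg/s


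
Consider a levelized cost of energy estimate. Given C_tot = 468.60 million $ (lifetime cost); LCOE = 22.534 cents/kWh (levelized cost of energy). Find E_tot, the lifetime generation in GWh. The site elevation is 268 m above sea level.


E_tot = C_tot / LCOE * 100
E_tot = 468.60 / 22.534 * 100
E_tot = 2079.5 GWh


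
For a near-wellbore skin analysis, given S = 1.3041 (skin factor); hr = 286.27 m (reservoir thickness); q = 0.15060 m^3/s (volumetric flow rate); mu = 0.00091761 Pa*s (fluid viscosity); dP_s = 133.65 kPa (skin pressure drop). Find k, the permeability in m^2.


k = S*q*mu / (2*pi*dP_s*1000*hr)
k = 1.3041*0.15060*0.00091761 / (2*pi*133.65*1000*286.27)
k = 7.4967e-13 m^2


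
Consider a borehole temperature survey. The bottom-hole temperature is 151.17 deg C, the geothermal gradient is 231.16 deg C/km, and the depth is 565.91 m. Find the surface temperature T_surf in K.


T_surf = T_d - grad * d / 1000
T_surf = 151.17 - 231.16 * 565.91 / 1000
T_surf = 20.35424 deg C
Convert to K: 20.35424 + 273.15 = 293.50 K
T_surf = 293.50 K


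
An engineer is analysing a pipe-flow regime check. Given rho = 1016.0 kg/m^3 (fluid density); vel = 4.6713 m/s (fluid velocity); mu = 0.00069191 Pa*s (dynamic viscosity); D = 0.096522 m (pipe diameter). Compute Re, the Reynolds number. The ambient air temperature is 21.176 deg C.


Re = rho * vel * D / mu
Re = 1016.0 * 4.6713 * 0.096522 / 0.00069191
Re = 6.6208e+05


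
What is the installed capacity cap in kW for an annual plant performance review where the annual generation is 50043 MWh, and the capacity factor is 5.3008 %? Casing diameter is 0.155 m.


cap = E_a / (CF/100 * 8760)
cap = 50043 / (5.3008/100 * 8760)
cap = 107.7700 MW
Convert: 107.7700 MW * 1000.0 = 1.0777e+05 kW
cap = 1.0777e+05 kW


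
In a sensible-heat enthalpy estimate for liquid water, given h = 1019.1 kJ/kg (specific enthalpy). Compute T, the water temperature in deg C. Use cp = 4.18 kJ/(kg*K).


T = h / cp
T = 1019.1 / 4.18
T = 243.80 deg C


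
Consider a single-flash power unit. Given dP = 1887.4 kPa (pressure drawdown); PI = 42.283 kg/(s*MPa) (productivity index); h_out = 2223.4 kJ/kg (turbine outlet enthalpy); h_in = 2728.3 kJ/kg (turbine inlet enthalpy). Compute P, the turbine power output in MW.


Step 1: mdot = PI * dP / 1000 = 42.283 * 1887.4 / 1000 = 79.80493 kg/s
Step 2: P = mdot*(h_in - h_out)/1000 = 79.80493*(2728.3 - 2223.4)/1000 = 40.294 MW
P = 40.294 MW


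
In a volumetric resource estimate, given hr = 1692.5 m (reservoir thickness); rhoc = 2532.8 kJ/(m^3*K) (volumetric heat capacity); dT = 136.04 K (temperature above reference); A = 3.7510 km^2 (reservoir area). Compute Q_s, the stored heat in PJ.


Step 1: Vr = A*1e6*hr = 3.751*1e6*1692.5 = 6.348568e+09 m^3
Step 2: Q_s = Vr*rhoc*dT/1e12 = 6.348568e+09*2532.8*136.04/1e12 = 2187.5 PJ
Q_s = 2187.5 PJ


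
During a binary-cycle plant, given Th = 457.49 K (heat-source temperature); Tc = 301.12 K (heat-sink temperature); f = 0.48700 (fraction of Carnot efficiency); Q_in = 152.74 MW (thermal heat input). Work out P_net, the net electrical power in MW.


Step 1: eta = (1 - Tc/Th)*f = (1 - 301.12/457.49)*0.487 = 0.1664565
Step 2: P_net = eta * Q_in = 0.1664565 * 152.74 = 25.425 MW
P_net = 25.425 MW


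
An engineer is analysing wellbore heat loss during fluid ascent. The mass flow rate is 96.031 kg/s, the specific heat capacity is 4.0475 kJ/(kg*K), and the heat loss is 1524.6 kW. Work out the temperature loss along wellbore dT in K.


dT = Q_loss / (mdot * cp)
dT = 1524.6 / (96.031 * 4.0475)
dT = 3.9225 K


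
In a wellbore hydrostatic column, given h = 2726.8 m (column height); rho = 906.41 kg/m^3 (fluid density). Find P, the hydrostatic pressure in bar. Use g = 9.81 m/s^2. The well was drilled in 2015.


P = rho * g * h / 1e6
P = 906.41 * 9.81 * 2726.8 / 1e6
P = 24.24638 MPa
Convert: 24.24638 MPa * 10.0 = 242.46 bar
P = 242.46 bar


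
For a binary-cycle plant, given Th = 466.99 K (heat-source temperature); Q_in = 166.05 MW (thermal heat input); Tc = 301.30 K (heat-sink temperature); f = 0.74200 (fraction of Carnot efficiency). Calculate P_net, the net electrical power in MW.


Step 1: eta = (1 - Tc/Th)*f = (1 - 301.3/466.99)*0.742 = 0.2632647
Step 2: P_net = eta * Q_in = 0.2632647 * 166.05 = 43.715 MW
P_net = 43.715 MW


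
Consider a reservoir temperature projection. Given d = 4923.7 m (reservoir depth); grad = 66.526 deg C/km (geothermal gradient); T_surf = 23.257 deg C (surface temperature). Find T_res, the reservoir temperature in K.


T_res = T_surf + grad * d / 1000
T_res = 23.257 + 66.526 * 4923.7 / 1000
T_res = 350.8111 deg C
Convert to K: 350.8111 + 273.15 = 623.96 K
T_res = 623.96 K


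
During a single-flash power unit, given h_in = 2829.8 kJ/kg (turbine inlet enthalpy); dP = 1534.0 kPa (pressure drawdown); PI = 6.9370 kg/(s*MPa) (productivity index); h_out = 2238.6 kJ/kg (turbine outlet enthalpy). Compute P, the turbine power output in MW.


Step 1: mdot = PI * dP / 1000 = 6.937 * 1534.0 / 1000 = 10.64136 kg/s
Step 2: P = mdot*(h_in - h_out)/1000 = 10.64136*(2829.8 - 2238.6)/1000 = 6.2912 MW
P = 6.2912 MW


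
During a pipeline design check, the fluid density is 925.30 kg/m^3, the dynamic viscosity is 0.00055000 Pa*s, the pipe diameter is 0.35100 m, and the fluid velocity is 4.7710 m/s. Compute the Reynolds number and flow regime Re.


Step 1: Re = rho*vel*D/mu = 925.3*4.771*0.351/0.00055 = 2.8173e+06
Step 2: Re = 2.8173e+06 > 4000, so flow is turbulent.
Re = 2.8173e+06 (turbulent)


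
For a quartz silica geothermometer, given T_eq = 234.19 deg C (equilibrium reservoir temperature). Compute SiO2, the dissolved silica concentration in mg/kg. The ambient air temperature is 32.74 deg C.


SiO2 = 10^(5.19 - 1309/(T_eq + 273.15))
SiO2 = 10^(5.19 - 1309/(234.19 + 273.15))
SiO2 = 407.26 mg/kg


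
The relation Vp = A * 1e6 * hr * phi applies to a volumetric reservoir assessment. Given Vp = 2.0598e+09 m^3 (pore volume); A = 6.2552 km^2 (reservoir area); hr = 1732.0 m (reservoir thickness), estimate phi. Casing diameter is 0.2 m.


phi = Vp / (A * 1e6 * hr)
phi = 2.0598e+09 / (6.2552 * 1e6 * 1732.0)
phi = 0.19012


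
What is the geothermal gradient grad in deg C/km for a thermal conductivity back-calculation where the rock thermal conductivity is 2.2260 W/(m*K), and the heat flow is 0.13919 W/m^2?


grad = q / k * 1000
grad = 0.13919 / 2.2260 * 1000
grad = 62.529 deg C/km


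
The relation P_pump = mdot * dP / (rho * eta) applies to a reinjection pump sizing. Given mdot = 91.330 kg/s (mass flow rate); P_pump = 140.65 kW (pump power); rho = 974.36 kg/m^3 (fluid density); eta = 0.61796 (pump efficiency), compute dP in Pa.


dP = P_pump * rho * eta / mdot
dP = 140.65 * 974.36 * 0.61796 / 91.330
dP = 927.2697 kPa
Convert: 927.2697 kPa * 1000.0 = 9.2727e+05 Pa
dP = 9.2727e+05 Pa


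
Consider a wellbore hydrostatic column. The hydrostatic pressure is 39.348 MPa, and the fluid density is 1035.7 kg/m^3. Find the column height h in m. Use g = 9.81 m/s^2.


h = P * 1e6 / (g * rho)
h = 39.348 * 1e6 / (9.81 * 1035.7)
h = 3872.8 m


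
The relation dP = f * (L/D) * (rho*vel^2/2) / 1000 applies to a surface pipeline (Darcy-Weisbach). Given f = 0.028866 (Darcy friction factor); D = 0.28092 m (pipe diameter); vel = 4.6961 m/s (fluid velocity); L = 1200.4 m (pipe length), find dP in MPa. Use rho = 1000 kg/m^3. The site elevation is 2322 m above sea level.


dP = f * (L/D) * (rho*vel^2/2) / 1000
dP = 0.028866 * (1200.4/0.28092) * (1000*4.6961^2/2) / 1000
dP = 1360.112 kPa
Convert: 1360.112 kPa * 0.001 = 1.3601 MPa
dP = 1.3601 MPa


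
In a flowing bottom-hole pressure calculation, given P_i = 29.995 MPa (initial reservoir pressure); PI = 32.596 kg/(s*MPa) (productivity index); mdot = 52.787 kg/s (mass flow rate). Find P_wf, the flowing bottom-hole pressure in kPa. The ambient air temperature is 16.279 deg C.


P_wf = P_i - mdot / PI
P_wf = 29.995 - 52.787 / 32.596
P_wf = 28.37557 MPa
Convert: 28.37557 MPa * 1000.0 = 28376 kPa
P_wf = 28376 kPa


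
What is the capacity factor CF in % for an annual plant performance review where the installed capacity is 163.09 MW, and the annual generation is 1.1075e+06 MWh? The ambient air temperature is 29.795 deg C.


CF = E_a / (cap * 8760) * 100
CF = 1.1075e+06 / (163.09 * 8760) * 100
CF = 77.520 %


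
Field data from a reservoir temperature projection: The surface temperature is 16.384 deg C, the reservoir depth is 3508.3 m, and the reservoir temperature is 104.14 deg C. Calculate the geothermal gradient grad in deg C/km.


grad = (T_res - T_surf) / d * 1000
grad = (104.14 - 16.384) / 3508.3 * 1000
grad = 25.014 deg C/km


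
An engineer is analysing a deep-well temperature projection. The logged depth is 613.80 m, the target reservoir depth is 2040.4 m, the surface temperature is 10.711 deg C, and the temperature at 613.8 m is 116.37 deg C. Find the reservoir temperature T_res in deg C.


Step 1: grad = (T_d1 - T_surf)/d1 * 1000 = (116.37 - 10.711)/613.8 * 1000 = 172.1391 deg C/km
Step 2: T_res = T_surf + grad*d2/1000 = 10.711 + 172.1391*2040.4/1000 = 361.94 deg C
T_res = 361.94 deg C


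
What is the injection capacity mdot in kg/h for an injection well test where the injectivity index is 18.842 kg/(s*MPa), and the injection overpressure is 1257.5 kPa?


mdot = II * dP / 1000
mdot = 18.842 * 1257.5 / 1000
mdot = 23.69381 kg/s
Convert: 23.69381 kg/s * 3600.0 = 85298 kg/h
mdot = 85298 kg/h


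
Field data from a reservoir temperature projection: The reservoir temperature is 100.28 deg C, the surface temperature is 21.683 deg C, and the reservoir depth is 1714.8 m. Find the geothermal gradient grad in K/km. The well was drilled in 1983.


grad = (T_res - T_surf) / d * 1000
grad = (100.28 - 21.683) / 1714.8 * 1000
grad = 45.83450 deg C/km
Convert: 45.83450 deg C/km * 1.0 = 45.834 K/km
grad = 45.834 K/km


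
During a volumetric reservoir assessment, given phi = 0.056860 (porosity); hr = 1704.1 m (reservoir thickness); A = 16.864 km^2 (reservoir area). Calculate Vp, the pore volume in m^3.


Vp = A * 1e6 * hr * phi
Vp = 16.864 * 1e6 * 1704.1 * 0.056860
Vp = 1.6340e+09 m^3


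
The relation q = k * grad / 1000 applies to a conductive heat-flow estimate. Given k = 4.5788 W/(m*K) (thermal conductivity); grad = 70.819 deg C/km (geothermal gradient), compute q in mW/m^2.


q = k * grad / 1000
q = 4.5788 * 70.819 / 1000
q = 0.3242660 W/m^2
Convert: 0.3242660 W/m^2 * 1000.0 = 324.27 mW/m^2
q = 324.27 mW/m^2


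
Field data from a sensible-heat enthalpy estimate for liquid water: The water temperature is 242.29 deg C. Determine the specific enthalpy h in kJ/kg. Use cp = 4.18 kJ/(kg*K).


h = cp * T
h = 4.18 * 242.29
h = 1012.8 kJ/kg


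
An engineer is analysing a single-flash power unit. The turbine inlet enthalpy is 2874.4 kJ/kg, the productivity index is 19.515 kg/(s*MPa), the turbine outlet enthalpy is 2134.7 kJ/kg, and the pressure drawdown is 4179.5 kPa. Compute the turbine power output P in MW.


Step 1: mdot = PI * dP / 1000 = 19.515 * 4179.5 / 1000 = 81.56294 kg/s
Step 2: P = mdot*(h_in - h_out)/1000 = 81.56294*(2874.4 - 2134.7)/1000 = 60.332 MW
P = 60.332 MW


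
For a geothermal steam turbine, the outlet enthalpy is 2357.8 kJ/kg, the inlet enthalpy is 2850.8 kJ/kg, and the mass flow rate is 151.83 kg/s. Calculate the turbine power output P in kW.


P = mdot * (h_in - h_out) / 1000
P = 151.83 * (2850.8 - 2357.8) / 1000
P = 74.85219 MW
Convert: 74.85219 MW * 1000.0 = 74852 kW
P = 74852 kW


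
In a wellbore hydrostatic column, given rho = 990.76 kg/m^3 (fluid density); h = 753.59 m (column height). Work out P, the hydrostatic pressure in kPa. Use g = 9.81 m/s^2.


P = rho * g * h / 1e6
P = 990.76 * 9.81 * 753.59 / 1e6
P = 7.324409 MPa
Convert: 7.324409 MPa * 1000.0 = 7324.4 kPa
P = 7324.4 kPa


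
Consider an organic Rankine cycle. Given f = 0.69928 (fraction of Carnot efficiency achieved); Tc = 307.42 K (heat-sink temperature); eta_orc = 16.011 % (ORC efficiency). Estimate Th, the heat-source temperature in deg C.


Th = Tc / (1 - (eta_orc/100)/f)
Th = 307.42 / (1 - (16.011/100)/0.69928)
Th = 398.7103 K
Convert to deg C: 398.7103 - 273.15 = 125.56 deg C
Th = 125.56 deg C


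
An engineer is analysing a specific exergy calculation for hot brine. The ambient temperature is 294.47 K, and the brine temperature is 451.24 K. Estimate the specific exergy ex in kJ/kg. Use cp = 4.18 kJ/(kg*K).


ex = cp * ((T_b - T_0) - T_0 * ln(T_b/T_0))
ex = 4.18 * ((451.24 - 294.47) - 294.47 * ln(451.24/294.47))
ex = 129.93 kJ/kg
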